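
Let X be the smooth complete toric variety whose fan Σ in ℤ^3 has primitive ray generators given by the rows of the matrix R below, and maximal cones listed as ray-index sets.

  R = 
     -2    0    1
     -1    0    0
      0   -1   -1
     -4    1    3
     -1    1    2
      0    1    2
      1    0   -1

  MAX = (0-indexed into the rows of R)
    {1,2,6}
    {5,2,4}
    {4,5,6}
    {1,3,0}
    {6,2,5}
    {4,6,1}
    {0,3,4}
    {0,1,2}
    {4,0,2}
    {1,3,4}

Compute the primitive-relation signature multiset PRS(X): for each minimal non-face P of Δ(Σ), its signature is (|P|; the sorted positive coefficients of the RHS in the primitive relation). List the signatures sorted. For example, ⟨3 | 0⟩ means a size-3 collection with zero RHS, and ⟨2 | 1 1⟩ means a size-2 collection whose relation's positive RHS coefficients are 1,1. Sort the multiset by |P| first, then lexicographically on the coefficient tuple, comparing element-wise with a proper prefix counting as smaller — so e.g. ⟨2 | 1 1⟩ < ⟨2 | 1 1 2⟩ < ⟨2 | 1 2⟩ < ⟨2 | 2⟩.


|primitive collections| = 9. Relations:

  {0,6}:  v_{0} + v_{6} = v_{1}  so sig = ⟨2 | 1⟩
  {1,5}:  v_{1} + v_{5} = v_{4}  so sig = ⟨2 | 1⟩
  {0,5}:  v_{0} + v_{5} = v_{2} + 2·v_{4}  so sig = ⟨2 | 1 2⟩
  {3,5}:  v_{3} + v_{5} = v_{0} + 2·v_{4}  so sig = ⟨2 | 1 2⟩
  {3,6}:  v_{3} + v_{6} = 2·v_{1} + v_{4}  so sig = ⟨2 | 1 2⟩
  {2,3}:  v_{2} + v_{3} = 2·v_{0}  so sig = ⟨2 | 2⟩
  {2,4,6}:  v_{2} + v_{4} + v_{6} = 0  so sig = ⟨3 | 0⟩
  {0,1,4}:  v_{0} + v_{1} + v_{4} = v_{3}  so sig = ⟨3 | 1⟩
  {1,2,4}:  v_{1} + v_{2} + v_{4} = v_{0}  so sig = ⟨3 | 1⟩

Hence PRS(X_Σ) =
    ⟨2 | 1⟩
    ⟨2 | 1⟩
    ⟨2 | 1 2⟩
    ⟨2 | 1 2⟩
    ⟨2 | 1 2⟩
    ⟨2 | 2⟩
    ⟨3 | 0⟩
    ⟨3 | 1⟩
    ⟨3 | 1⟩


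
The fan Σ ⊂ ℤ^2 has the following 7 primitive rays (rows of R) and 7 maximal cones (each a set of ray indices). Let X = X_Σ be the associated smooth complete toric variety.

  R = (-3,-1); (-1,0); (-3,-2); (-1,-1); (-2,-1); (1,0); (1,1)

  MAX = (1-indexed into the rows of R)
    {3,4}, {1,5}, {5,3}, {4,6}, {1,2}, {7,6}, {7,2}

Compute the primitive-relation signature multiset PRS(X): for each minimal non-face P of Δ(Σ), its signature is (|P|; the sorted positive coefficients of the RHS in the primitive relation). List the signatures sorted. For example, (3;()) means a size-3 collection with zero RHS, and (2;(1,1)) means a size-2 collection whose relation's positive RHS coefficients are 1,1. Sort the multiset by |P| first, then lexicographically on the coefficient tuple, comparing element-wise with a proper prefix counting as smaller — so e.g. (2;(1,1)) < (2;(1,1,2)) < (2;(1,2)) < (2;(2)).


The 14 primitive collections of Σ (r=7, n=2):

  P = {2,6}:  v_{2} + v_{6} = 0  ⟹  sig = (2;())
  P = {4,7}:  v_{4} + v_{7} = 0  ⟹  sig = (2;())
  P = {1,6}:  v_{1} + v_{6} = v_{5}  ⟹  sig = (2;(1))
  P = {2,4}:  v_{2} + v_{4} = v_{5}  ⟹  sig = (2;(1))
  P = {2,5}:  v_{2} + v_{5} = v_{1}  ⟹  sig = (2;(1))
  P = {3,7}:  v_{3} + v_{7} = v_{5}  ⟹  sig = (2;(1))
  P = {4,5}:  v_{4} + v_{5} = v_{3}  ⟹  sig = (2;(1))
  P = {5,6}:  v_{5} + v_{6} = v_{4}  ⟹  sig = (2;(1))
  P = {5,7}:  v_{5} + v_{7} = v_{2}  ⟹  sig = (2;(1))
  P = {1,4}:  v_{1} + v_{4} = 2·v_{5}  ⟹  sig = (2;(2))
  P = {1,7}:  v_{1} + v_{7} = 2·v_{2}  ⟹  sig = (2;(2))
  P = {2,3}:  v_{2} + v_{3} = 2·v_{5}  ⟹  sig = (2;(2))
  P = {3,6}:  v_{3} + v_{6} = 2·v_{4}  ⟹  sig = (2;(2))
  P = {1,3}:  v_{1} + v_{3} = 3·v_{5}  ⟹  sig = (2;(3))

Hence PRS(X_Σ) =
    (2;())
    (2;())
    (2;(1))
    (2;(1))
    (2;(1))
    (2;(1))
    (2;(1))
    (2;(1))
    (2;(1))
    (2;(2))
    (2;(2))
    (2;(2))
    (2;(2))
    (2;(3))


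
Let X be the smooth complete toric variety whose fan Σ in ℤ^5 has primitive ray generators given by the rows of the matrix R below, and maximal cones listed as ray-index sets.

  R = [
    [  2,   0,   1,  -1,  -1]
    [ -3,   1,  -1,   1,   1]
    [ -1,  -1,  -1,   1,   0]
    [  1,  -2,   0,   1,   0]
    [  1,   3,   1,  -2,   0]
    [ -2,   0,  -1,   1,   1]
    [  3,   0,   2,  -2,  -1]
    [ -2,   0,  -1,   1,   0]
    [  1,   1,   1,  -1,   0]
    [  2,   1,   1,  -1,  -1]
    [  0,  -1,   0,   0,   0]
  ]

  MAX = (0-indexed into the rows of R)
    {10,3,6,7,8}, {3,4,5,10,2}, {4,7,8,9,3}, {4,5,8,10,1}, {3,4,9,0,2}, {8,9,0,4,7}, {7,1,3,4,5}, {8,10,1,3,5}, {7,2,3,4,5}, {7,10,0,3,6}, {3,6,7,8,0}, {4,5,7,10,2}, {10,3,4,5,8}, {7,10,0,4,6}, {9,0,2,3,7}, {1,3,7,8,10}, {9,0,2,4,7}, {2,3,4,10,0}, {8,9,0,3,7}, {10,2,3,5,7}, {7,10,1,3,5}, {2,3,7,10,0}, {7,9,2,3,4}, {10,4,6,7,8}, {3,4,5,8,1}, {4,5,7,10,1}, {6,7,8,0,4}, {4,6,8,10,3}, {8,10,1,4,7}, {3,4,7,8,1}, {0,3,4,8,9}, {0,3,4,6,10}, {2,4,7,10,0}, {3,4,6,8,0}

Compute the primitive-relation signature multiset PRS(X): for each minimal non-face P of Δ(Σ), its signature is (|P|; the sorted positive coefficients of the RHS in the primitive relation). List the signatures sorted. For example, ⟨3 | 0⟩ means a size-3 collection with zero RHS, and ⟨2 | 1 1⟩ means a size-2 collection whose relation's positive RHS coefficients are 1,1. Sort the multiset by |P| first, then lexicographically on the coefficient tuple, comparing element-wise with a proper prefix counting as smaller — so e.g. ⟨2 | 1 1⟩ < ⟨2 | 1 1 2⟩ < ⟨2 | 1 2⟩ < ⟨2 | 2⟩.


The 17 primitive collections of Σ (r=11, n=5):

  P = {0,5}:  v_{0} + v_{5} = 0 — sig = ⟨2 | 0⟩
  P = {2,8}:  v_{2} + v_{8} = 0 — sig = ⟨2 | 0⟩
  P = {9,10}:  v_{9} + v_{10} = v_{0} — sig = ⟨2 | 1⟩
  P = {0,1}:  v_{0} + v_{1} = v_{7} + v_{8} — sig = ⟨2 | 1 1⟩
  P = {1,2}:  v_{1} + v_{2} = v_{5} + v_{7} — sig = ⟨2 | 1 1⟩
  P = {2,6}:  v_{2} + v_{6} = v_{0} + v_{10} — sig = ⟨2 | 1 1⟩
  P = {5,6}:  v_{5} + v_{6} = v_{8} + v_{10} — sig = ⟨2 | 1 1⟩
  P = {5,9}:  v_{5} + v_{9} = v_{3} + v_{4} + v_{7} — sig = ⟨2 | 1 1 1⟩
  P = {1,9}:  v_{1} + v_{9} = v_{3} + v_{4} + 2·v_{7} + v_{8} — sig = ⟨2 | 1 1 1 2⟩
  P = {1,6}:  v_{1} + v_{6} = v_{7} + 2·v_{8} + v_{10} — sig = ⟨2 | 1 1 2⟩
  P = {6,9}:  v_{6} + v_{9} = 2·v_{0} + v_{8} — sig = ⟨2 | 1 2⟩
  P = {0,8,10}:  v_{0} + v_{8} + v_{10} = v_{6} — sig = ⟨3 | 1⟩
  P = {5,7,8}:  v_{5} + v_{7} + v_{8} = v_{1} — sig = ⟨3 | 1⟩
  P = {3,4,7,10}:  v_{3} + v_{4} + v_{7} + v_{10} = 0 — sig = ⟨4 | 0⟩
  P = {0,3,4,7}:  v_{0} + v_{3} + v_{4} + v_{7} = v_{9} — sig = ⟨4 | 1⟩
  P = {1,3,4,10}:  v_{1} + v_{3} + v_{4} + v_{10} = v_{5} + v_{8} — sig = ⟨4 | 1 1⟩
  P = {3,4,6,7}:  v_{3} + v_{4} + v_{6} + v_{7} = v_{0} + v_{8} — sig = ⟨4 | 1 1⟩

so the primitive-relation signature multiset is
{ ⟨2 | 0⟩ ×2,  ⟨2 | 1⟩,  ⟨2 | 1 1⟩ ×4,  ⟨2 | 1 1 1⟩,  ⟨2 | 1 1 1 2⟩,  ⟨2 | 1 1 2⟩,  ⟨2 | 1 2⟩,  ⟨3 | 1⟩ ×2,  ⟨4 | 0⟩,  ⟨4 | 1⟩,  ⟨4 | 1 1⟩ ×2 }


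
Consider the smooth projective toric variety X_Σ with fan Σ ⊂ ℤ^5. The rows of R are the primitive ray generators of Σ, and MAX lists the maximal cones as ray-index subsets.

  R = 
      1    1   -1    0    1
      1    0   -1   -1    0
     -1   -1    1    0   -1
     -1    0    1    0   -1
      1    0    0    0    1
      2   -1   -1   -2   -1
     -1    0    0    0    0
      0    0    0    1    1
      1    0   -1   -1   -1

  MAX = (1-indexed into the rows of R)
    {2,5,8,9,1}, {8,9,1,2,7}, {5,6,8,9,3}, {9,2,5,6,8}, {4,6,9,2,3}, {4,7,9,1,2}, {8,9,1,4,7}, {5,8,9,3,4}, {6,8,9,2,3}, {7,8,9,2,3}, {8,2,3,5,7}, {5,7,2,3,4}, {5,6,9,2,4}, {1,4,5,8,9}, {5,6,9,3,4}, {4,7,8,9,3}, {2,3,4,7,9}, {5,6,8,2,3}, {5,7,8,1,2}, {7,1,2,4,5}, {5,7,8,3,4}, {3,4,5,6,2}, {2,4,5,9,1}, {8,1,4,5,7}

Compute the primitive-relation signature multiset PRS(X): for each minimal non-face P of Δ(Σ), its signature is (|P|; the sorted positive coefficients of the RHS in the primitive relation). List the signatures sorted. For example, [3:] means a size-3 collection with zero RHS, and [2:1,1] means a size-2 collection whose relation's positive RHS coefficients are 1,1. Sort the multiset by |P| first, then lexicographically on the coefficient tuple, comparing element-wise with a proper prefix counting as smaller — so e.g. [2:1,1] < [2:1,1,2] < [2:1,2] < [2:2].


|primitive collections| = 7. Relations:

  {1,3}:  v_{1} + v_{3} = 0  so sig = [2:]
  {1,6}:  v_{1} + v_{6} = v_{2} + v_{5} + v_{9}  so sig = [2:1,1,1]
  {6,7}:  v_{6} + v_{7} = 2·v_{2} + v_{3}  so sig = [2:1,2]
  {2,4,8}:  v_{2} + v_{4} + v_{8} = 0  so sig = [3:]
  {5,7,9}:  v_{5} + v_{7} + v_{9} = v_{2}  so sig = [3:1]
  {4,6,8}:  v_{4} + v_{6} + v_{8} = v_{3} + v_{5} + v_{9}  so sig = [3:1,1,1]
  {2,3,5,9}:  v_{2} + v_{3} + v_{5} + v_{9} = v_{6}  so sig = [4:1]

Sorted signature multiset PRS(X):
    |P|=2: 3 collections, coeffs (), (1,1,1), (1,2)
    |P|=3: 3 collections, coeffs (), (1), (1,1,1)
    |P|=4: 1 collection, coeffs (1)


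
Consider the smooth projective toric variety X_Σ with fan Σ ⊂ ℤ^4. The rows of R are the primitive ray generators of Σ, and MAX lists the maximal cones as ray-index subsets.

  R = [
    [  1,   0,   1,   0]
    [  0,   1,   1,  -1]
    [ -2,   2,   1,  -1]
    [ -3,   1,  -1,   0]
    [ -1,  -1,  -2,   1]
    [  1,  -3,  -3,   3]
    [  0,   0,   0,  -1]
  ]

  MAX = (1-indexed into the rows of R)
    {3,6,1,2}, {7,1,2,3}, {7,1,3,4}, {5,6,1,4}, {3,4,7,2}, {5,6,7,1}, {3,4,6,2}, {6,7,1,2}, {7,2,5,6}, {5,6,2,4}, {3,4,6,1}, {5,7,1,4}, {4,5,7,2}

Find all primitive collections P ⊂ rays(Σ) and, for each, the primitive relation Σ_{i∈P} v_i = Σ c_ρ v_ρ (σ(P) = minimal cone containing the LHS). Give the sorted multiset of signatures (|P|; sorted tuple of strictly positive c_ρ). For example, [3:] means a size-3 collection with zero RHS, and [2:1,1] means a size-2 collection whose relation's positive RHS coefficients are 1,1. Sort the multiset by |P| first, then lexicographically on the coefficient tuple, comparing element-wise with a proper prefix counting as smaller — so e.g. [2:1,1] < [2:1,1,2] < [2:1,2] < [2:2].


The 5 primitive collections of Σ (r=7, n=4):

  • {3,5}:  v_{3} + v_{5} = v_{4} ; sig = [2:1]
  • {1,2,5}:  v_{1} + v_{2} + v_{5} = 0 ; sig = [3:]
  • {1,2,4}:  v_{1} + v_{2} + v_{4} = v_{3} ; sig = [3:1]
  • {3,6,7}:  v_{3} + v_{6} + v_{7} = v_{5} ; sig = [3:1]
  • {4,6,7}:  v_{4} + v_{6} + v_{7} = 2·v_{5} ; sig = [3:2]

Hence PRS(X_Σ) =
{ [2:1],  [3:],  [3:1] ×2,  [3:2] }


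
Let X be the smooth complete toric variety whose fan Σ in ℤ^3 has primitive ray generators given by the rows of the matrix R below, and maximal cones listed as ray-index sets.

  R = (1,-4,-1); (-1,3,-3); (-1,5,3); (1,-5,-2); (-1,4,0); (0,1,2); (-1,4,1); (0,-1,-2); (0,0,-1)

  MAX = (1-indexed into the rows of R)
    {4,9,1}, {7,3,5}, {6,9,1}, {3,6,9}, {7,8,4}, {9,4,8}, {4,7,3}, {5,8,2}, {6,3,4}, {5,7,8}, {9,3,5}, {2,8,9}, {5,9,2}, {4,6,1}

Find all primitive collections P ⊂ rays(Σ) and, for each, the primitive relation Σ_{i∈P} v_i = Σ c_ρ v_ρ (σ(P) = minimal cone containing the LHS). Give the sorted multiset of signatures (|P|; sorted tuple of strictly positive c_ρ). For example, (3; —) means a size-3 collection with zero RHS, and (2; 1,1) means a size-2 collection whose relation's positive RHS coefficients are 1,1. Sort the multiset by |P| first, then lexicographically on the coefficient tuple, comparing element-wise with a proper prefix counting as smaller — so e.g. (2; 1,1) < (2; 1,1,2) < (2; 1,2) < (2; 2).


Δ(Σ) — 9 vertices, 18 min non-faces:

  P={1,7}:  v_{1} + v_{7} = 0  →  sig = (2; —)
  P={6,8}:  v_{6} + v_{8} = 0  →  sig = (2; —)
  P={1,3}:  v_{1} + v_{3} = v_{6}  →  sig = (2; 1)
  P={1,5}:  v_{1} + v_{5} = v_{9}  →  sig = (2; 1)
  P={3,8}:  v_{3} + v_{8} = v_{7}  →  sig = (2; 1)
  P={4,5}:  v_{4} + v_{5} = v_{8}  →  sig = (2; 1)
  P={6,7}:  v_{6} + v_{7} = v_{3}  →  sig = (2; 1)
  P={7,9}:  v_{7} + v_{9} = v_{5}  →  sig = (2; 1)
  P={1,8}:  v_{1} + v_{8} = v_{4} + v_{9}  →  sig = (2; 1,1)
  P={2,6}:  v_{2} + v_{6} = v_{5} + v_{9}  →  sig = (2; 1,1)
  P={5,6}:  v_{5} + v_{6} = v_{3} + v_{9}  →  sig = (2; 1,1)
  P={1,2}:  v_{1} + v_{2} = v_{8} + 2·v_{9}  →  sig = (2; 1,2)
  P={2,4}:  v_{2} + v_{4} = 2·v_{8} + v_{9}  →  sig = (2; 1,2)
  P={2,7}:  v_{2} + v_{7} = 2·v_{5} + v_{8}  →  sig = (2; 1,2)
  P={2,3}:  v_{2} + v_{3} = 2·v_{5}  →  sig = (2; 2)
  P={3,4,9}:  v_{3} + v_{4} + v_{9} = 0  →  sig = (3; —)
  P={4,6,9}:  v_{4} + v_{6} + v_{9} = v_{1}  →  sig = (3; 1)
  P={5,8,9}:  v_{5} + v_{8} + v_{9} = v_{2}  →  sig = (3; 1)

Signatures (|P|; sorted positive RHS coefficients), sorted:
    (2; —)
    (2; —)
    (2; 1)
    (2; 1)
    (2; 1)
    (2; 1)
    (2; 1)
    (2; 1)
    (2; 1,1)
    (2; 1,1)
    (2; 1,1)
    (2; 1,2)
    (2; 1,2)
    (2; 1,2)
    (2; 2)
    (3; —)
    (3; 1)
    (3; 1)


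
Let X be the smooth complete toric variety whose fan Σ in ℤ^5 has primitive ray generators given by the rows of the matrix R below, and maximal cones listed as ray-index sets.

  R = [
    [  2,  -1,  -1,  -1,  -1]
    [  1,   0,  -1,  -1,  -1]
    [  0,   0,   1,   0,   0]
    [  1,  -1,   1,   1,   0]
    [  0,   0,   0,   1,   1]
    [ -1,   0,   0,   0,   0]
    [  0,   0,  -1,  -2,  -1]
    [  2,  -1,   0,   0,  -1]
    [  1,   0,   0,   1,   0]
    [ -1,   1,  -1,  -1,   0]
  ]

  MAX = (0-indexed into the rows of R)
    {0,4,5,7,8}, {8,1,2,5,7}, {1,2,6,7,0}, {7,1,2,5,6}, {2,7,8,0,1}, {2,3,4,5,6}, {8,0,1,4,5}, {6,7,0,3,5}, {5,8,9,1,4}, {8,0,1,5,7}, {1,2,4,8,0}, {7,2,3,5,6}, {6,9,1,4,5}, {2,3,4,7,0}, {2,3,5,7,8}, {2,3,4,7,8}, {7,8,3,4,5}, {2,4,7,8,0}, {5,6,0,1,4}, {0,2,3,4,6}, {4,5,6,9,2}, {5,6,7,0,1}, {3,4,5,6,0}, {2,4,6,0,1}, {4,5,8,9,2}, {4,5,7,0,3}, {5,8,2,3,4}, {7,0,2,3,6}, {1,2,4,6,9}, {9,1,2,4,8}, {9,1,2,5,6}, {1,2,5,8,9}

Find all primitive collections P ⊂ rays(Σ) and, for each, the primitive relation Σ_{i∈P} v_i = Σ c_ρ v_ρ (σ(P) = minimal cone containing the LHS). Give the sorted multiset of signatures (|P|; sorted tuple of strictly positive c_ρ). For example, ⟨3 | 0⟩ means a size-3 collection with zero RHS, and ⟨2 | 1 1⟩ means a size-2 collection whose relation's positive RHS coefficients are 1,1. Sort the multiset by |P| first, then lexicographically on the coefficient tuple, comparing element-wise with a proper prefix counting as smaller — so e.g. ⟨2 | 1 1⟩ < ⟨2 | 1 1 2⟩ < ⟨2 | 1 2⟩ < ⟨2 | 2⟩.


Σ has 11 primitive collections:

  {3,9}:  v_{3} + v_{9} = 0  ⇒ sig = ⟨2 | 0⟩
  {1,3}:  v_{1} + v_{3} = v_{7}  ⇒ sig = ⟨2 | 1⟩
  {6,8}:  v_{6} + v_{8} = v_{1}  ⇒ sig = ⟨2 | 1⟩
  {7,9}:  v_{7} + v_{9} = v_{1}  ⇒ sig = ⟨2 | 1⟩
  {0,9}:  v_{0} + v_{9} = v_{1} + v_{4} + v_{6}  ⇒ sig = ⟨2 | 1 1 1⟩
  {4,6,7}:  v_{4} + v_{6} + v_{7} = v_{0}  ⇒ sig = ⟨3 | 1⟩
  {0,2,5}:  v_{0} + v_{2} + v_{5} = v_{3} + v_{6}  ⇒ sig = ⟨3 | 1 1⟩
  {1,4,7}:  v_{1} + v_{4} + v_{7} = v_{0} + v_{8}  ⇒ sig = ⟨3 | 1 1⟩
  {0,3,8}:  v_{0} + v_{3} + v_{8} = v_{4} + 2·v_{7}  ⇒ sig = ⟨3 | 1 2⟩
  {1,2,4,5}:  v_{1} + v_{2} + v_{4} + v_{5} = 0  ⇒ sig = ⟨4 | 0⟩
  {2,4,5,7}:  v_{2} + v_{4} + v_{5} + v_{7} = v_{3}  ⇒ sig = ⟨4 | 1⟩

so the primitive-relation signature multiset is
[⟨2 | 0⟩, ⟨2 | 1⟩, ⟨2 | 1⟩, ⟨2 | 1⟩, ⟨2 | 1 1 1⟩, ⟨3 | 1⟩, ⟨3 | 1 1⟩, ⟨3 | 1 1⟩, ⟨3 | 1 2⟩, ⟨4 | 0⟩, ⟨4 | 1⟩]


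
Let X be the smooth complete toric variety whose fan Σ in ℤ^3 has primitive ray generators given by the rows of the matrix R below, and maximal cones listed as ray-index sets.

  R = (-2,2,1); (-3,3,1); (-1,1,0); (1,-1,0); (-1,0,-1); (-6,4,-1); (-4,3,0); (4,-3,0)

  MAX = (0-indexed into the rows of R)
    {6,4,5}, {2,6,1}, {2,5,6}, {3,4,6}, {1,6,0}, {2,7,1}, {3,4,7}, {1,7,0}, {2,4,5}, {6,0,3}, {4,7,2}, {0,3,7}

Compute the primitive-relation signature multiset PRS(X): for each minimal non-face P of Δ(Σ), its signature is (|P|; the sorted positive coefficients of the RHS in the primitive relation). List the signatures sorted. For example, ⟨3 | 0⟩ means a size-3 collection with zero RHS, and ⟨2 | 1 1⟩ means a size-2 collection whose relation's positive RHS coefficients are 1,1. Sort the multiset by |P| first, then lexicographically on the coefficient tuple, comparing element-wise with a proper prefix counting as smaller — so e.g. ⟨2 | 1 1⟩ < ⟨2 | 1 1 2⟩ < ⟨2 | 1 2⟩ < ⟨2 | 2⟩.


Minimal non-faces — 11 found among 8 rays, 12 max cones:

  {2,3}:  v_{2} + v_{3} = 0  so sig = ⟨2 | 0⟩
  {6,7}:  v_{6} + v_{7} = 0  so sig = ⟨2 | 0⟩
  {0,2}:  v_{0} + v_{2} = v_{1}  so sig = ⟨2 | 1⟩
  {1,3}:  v_{1} + v_{3} = v_{0}  so sig = ⟨2 | 1⟩
  {1,4}:  v_{1} + v_{4} = v_{6}  so sig = ⟨2 | 1⟩
  {0,4}:  v_{0} + v_{4} = v_{3} + v_{6}  so sig = ⟨2 | 1 1⟩
  {3,5}:  v_{3} + v_{5} = v_{4} + v_{6}  so sig = ⟨2 | 1 1⟩
  {5,7}:  v_{5} + v_{7} = v_{2} + v_{4}  so sig = ⟨2 | 1 1⟩
  {1,5}:  v_{1} + v_{5} = v_{2} + 2·v_{6}  so sig = ⟨2 | 1 2⟩
  {0,5}:  v_{0} + v_{5} = 2·v_{6}  so sig = ⟨2 | 2⟩
  {2,4,6}:  v_{2} + v_{4} + v_{6} = v_{5}  so sig = ⟨3 | 1⟩

so the primitive-relation signature multiset is
[⟨2 | 0⟩, ⟨2 | 0⟩, ⟨2 | 1⟩, ⟨2 | 1⟩, ⟨2 | 1⟩, ⟨2 | 1 1⟩, ⟨2 | 1 1⟩, ⟨2 | 1 1⟩, ⟨2 | 1 2⟩, ⟨2 | 2⟩, ⟨3 | 1⟩]


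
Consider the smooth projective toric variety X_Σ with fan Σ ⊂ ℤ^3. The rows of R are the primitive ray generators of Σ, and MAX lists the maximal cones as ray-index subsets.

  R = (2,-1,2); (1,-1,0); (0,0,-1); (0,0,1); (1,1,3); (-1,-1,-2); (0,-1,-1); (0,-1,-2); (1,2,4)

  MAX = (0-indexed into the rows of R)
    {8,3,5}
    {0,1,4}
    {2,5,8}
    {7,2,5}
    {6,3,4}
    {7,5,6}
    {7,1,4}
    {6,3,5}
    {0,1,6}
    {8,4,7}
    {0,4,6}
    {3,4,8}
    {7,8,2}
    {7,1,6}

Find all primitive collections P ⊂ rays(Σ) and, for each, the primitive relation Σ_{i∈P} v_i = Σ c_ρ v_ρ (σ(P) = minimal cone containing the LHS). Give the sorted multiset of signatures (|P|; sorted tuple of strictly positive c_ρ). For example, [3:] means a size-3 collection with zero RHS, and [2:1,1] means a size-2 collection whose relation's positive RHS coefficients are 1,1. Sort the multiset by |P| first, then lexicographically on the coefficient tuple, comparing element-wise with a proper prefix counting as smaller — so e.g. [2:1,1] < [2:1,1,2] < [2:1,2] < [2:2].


The 18 primitive collections of Σ (r=9, n=3):

  {2,3}:  v_{2} + v_{3} = 0  ⟹  sig = [2:]
  {2,6}:  v_{2} + v_{6} = v_{7}  ⟹  sig = [2:1]
  {3,7}:  v_{3} + v_{7} = v_{6}  ⟹  sig = [2:1]
  {4,5}:  v_{4} + v_{5} = v_{3}  ⟹  sig = [2:1]
  {6,8}:  v_{6} + v_{8} = v_{4}  ⟹  sig = [2:1]
  {2,4}:  v_{2} + v_{4} = v_{7} + v_{8}  ⟹  sig = [2:1,1]
  {0,2}:  v_{0} + v_{2} = v_{1} + v_{4} + v_{7}  ⟹  sig = [2:1,1,1]
  {0,8}:  v_{0} + v_{8} = v_{1} + 2·v_{4}  ⟹  sig = [2:1,2]
  {1,2}:  v_{1} + v_{2} = v_{4} + 2·v_{7}  ⟹  sig = [2:1,2]
  {1,3}:  v_{1} + v_{3} = v_{4} + 2·v_{6}  ⟹  sig = [2:1,2]
  {1,8}:  v_{1} + v_{8} = 2·v_{4} + v_{7}  ⟹  sig = [2:1,2]
  {0,5}:  v_{0} + v_{5} = v_{4} + 3·v_{6}  ⟹  sig = [2:1,3]
  {0,7}:  v_{0} + v_{7} = 2·v_{1}  ⟹  sig = [2:2]
  {1,5}:  v_{1} + v_{5} = 2·v_{6}  ⟹  sig = [2:2]
  {0,3}:  v_{0} + v_{3} = 2·v_{4} + 3·v_{6}  ⟹  sig = [2:2,3]
  {5,7,8}:  v_{5} + v_{7} + v_{8} = 0  ⟹  sig = [3:]
  {1,4,6}:  v_{1} + v_{4} + v_{6} = v_{0}  ⟹  sig = [3:1]
  {4,6,7}:  v_{4} + v_{6} + v_{7} = v_{1}  ⟹  sig = [3:1]

Sorted signature multiset PRS(X):
[[2:], [2:1], [2:1], [2:1], [2:1], [2:1,1], [2:1,1,1], [2:1,2], [2:1,2], [2:1,2], [2:1,2], [2:1,3], [2:2], [2:2], [2:2,3], [3:], [3:1], [3:1]]


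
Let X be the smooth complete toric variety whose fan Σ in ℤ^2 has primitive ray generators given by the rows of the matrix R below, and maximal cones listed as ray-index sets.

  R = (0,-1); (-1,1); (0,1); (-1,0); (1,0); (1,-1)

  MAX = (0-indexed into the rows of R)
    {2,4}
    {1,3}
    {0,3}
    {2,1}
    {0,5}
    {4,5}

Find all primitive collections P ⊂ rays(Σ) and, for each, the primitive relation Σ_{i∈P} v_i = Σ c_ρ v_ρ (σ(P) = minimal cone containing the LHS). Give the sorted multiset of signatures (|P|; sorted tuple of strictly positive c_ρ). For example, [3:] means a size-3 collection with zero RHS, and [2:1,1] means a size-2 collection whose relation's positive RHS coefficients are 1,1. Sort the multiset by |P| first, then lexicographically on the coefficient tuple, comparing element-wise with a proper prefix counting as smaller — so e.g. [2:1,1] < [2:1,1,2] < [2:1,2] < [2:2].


Δ(Σ) — 6 vertices, 9 min non-faces:

  P={0,2}:  v_{0} + v_{2} = 0  →  sig = [2:]
  P={1,5}:  v_{1} + v_{5} = 0  →  sig = [2:]
  P={3,4}:  v_{3} + v_{4} = 0  →  sig = [2:]
  P={0,1}:  v_{0} + v_{1} = v_{3}  →  sig = [2:1]
  P={0,4}:  v_{0} + v_{4} = v_{5}  →  sig = [2:1]
  P={1,4}:  v_{1} + v_{4} = v_{2}  →  sig = [2:1]
  P={2,3}:  v_{2} + v_{3} = v_{1}  →  sig = [2:1]
  P={2,5}:  v_{2} + v_{5} = v_{4}  →  sig = [2:1]
  P={3,5}:  v_{3} + v_{5} = v_{0}  →  sig = [2:1]

Signatures (|P|; sorted positive RHS coefficients), sorted:
[[2:], [2:], [2:], [2:1], [2:1], [2:1], [2:1], [2:1], [2:1]]


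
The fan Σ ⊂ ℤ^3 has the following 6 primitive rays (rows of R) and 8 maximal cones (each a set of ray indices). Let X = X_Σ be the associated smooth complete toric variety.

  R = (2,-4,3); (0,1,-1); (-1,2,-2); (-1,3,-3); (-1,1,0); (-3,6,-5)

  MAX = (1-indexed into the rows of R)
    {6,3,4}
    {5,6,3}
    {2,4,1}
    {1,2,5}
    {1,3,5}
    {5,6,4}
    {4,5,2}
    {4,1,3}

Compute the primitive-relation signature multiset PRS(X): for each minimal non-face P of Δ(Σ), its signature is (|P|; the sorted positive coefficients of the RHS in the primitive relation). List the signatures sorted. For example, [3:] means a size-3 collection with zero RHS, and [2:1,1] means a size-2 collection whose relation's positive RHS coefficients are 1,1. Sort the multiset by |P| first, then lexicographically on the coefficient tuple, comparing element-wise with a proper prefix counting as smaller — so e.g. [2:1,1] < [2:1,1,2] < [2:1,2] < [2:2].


Δ(Σ) — 6 vertices, 5 min non-faces:

  {1,6}:  v_{1} + v_{6} = v_{3}  ⇒ sig = [2:1]
  {2,3}:  v_{2} + v_{3} = v_{4}  ⇒ sig = [2:1]
  {2,6}:  v_{2} + v_{6} = 2·v_{4} + v_{5}  ⇒ sig = [2:1,2]
  {1,4,5}:  v_{1} + v_{4} + v_{5} = 0  ⇒ sig = [3:]
  {3,4,5}:  v_{3} + v_{4} + v_{5} = v_{6}  ⇒ sig = [3:1]

Sorted signature multiset PRS(X):
[[2:1], [2:1], [2:1,2], [3:], [3:1]]


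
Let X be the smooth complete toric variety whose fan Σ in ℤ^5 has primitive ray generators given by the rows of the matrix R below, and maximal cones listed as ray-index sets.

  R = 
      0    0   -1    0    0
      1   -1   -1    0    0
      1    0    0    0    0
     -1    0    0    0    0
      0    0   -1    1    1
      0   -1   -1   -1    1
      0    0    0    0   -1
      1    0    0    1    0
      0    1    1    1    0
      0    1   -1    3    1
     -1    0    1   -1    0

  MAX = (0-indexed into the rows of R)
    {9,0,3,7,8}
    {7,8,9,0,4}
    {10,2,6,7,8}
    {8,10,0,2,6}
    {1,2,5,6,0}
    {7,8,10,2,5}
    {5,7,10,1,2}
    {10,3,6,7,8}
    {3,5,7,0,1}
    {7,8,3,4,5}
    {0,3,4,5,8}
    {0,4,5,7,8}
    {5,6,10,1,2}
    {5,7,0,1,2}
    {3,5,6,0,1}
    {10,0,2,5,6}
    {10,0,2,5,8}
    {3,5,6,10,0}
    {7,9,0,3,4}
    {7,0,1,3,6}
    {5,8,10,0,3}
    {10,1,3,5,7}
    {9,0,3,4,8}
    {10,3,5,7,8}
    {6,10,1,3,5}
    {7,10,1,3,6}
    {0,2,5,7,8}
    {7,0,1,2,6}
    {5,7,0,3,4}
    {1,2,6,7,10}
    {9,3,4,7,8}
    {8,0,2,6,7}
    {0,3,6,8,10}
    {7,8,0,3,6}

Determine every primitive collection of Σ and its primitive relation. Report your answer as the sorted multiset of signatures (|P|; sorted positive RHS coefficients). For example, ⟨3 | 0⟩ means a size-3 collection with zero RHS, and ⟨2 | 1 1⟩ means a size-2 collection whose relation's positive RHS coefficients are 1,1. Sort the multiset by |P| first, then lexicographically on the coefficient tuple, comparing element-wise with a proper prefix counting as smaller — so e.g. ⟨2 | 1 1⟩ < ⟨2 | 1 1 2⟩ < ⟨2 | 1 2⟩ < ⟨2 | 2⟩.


Σ has 17 primitive collections:

  P = {2,3}:  v_{2} + v_{3} = 0  so sig = ⟨2 | 0⟩
  P = {1,8}:  v_{1} + v_{8} = v_{7}  so sig = ⟨2 | 1⟩
  P = {4,6}:  v_{4} + v_{6} = v_{0} + v_{3} + v_{7}  so sig = ⟨2 | 1 1 1⟩
  P = {4,10}:  v_{4} + v_{10} = v_{3} + v_{5} + v_{8}  so sig = ⟨2 | 1 1 1⟩
  P = {9,10}:  v_{9} + v_{10} = v_{3} + v_{4} + v_{8}  so sig = ⟨2 | 1 1 1⟩
  P = {2,4}:  v_{2} + v_{4} = v_{0} + v_{5} + v_{7} + v_{8}  so sig = ⟨2 | 1 1 1 1⟩
  P = {2,9}:  v_{2} + v_{9} = v_{0} + v_{4} + v_{7} + v_{8}  so sig = ⟨2 | 1 1 1 1⟩
  P = {1,4}:  v_{1} + v_{4} = v_{0} + v_{3} + v_{5} + 2·v_{7}  so sig = ⟨2 | 1 1 1 2⟩
  P = {1,9}:  v_{1} + v_{9} = v_{0} + v_{3} + v_{4} + 2·v_{7}  so sig = ⟨2 | 1 1 1 2⟩
  P = {6,9}:  v_{6} + v_{9} = 2·v_{0} + 2·v_{3} + 2·v_{7} + v_{8}  so sig = ⟨2 | 1 2 2 2⟩
  P = {5,9}:  v_{5} + v_{9} = 2·v_{4}  so sig = ⟨2 | 2⟩
  P = {0,7,10}:  v_{0} + v_{7} + v_{10} = 0  so sig = ⟨3 | 0⟩
  P = {5,6,8}:  v_{5} + v_{6} + v_{8} = 0  so sig = ⟨3 | 0⟩
  P = {5,6,7}:  v_{5} + v_{6} + v_{7} = v_{1}  so sig = ⟨3 | 1⟩
  P = {0,1,10}:  v_{0} + v_{1} + v_{10} = v_{5} + v_{6}  so sig = ⟨3 | 1 1⟩
  P = {0,3,4,7,8}:  v_{0} + v_{3} + v_{4} + v_{7} + v_{8} = v_{9}  so sig = ⟨5 | 1⟩
  P = {0,3,5,7,8}:  v_{0} + v_{3} + v_{5} + v_{7} + v_{8} = v_{4}  so sig = ⟨5 | 1⟩

Sorted signature multiset PRS(X):
[⟨2 | 0⟩, ⟨2 | 1⟩, ⟨2 | 1 1 1⟩, ⟨2 | 1 1 1⟩, ⟨2 | 1 1 1⟩, ⟨2 | 1 1 1 1⟩, ⟨2 | 1 1 1 1⟩, ⟨2 | 1 1 1 2⟩, ⟨2 | 1 1 1 2⟩, ⟨2 | 1 2 2 2⟩, ⟨2 | 2⟩, ⟨3 | 0⟩, ⟨3 | 0⟩, ⟨3 | 1⟩, ⟨3 | 1 1⟩, ⟨5 | 1⟩, ⟨5 | 1⟩]


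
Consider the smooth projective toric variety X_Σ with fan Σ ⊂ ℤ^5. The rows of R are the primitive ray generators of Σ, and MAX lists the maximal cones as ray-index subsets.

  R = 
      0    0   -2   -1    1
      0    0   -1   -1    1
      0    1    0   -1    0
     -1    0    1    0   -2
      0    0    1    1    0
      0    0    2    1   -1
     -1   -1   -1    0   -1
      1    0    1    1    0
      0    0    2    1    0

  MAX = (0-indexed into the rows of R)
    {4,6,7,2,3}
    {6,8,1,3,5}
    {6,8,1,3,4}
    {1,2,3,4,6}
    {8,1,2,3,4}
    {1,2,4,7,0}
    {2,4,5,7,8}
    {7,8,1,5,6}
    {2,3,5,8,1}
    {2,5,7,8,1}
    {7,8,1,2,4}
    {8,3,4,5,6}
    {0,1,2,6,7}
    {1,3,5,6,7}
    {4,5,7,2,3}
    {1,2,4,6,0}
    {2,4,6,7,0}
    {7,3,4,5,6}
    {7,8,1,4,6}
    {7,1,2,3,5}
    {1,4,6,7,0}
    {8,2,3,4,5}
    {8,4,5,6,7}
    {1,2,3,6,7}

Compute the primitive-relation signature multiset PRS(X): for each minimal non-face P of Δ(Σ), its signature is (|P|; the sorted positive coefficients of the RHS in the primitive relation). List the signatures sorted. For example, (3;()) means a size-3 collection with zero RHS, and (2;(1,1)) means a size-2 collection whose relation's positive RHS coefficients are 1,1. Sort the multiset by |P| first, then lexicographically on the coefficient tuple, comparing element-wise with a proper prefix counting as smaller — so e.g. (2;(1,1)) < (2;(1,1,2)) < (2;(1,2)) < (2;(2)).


The 9 primitive collections of Σ (r=9, n=5):

  • {0,5}:  v_{0} + v_{5} = 0  so sig = (2;())
  • {0,3}:  v_{0} + v_{3} = v_{2} + v_{6}  so sig = (2;(1,1))
  • {0,8}:  v_{0} + v_{8} = v_{1} + v_{4}  so sig = (2;(1,1))
  • {1,4,5}:  v_{1} + v_{4} + v_{5} = v_{8}  so sig = (3;(1))
  • {2,5,6}:  v_{2} + v_{5} + v_{6} = v_{3}  so sig = (3;(1))
  • {2,6,8}:  v_{2} + v_{6} + v_{8} = v_{1} + v_{3} + v_{4}  so sig = (3;(1,1,1))
  • {3,7,8}:  v_{3} + v_{7} + v_{8} = 2·v_{5}  so sig = (3;(2))
  • {1,3,4,7}:  v_{1} + v_{3} + v_{4} + v_{7} = v_{5}  so sig = (4;(1))
  • {1,2,4,6,7}:  v_{1} + v_{2} + v_{4} + v_{6} + v_{7} = 0  so sig = (5;())

so the primitive-relation signature multiset is
    |P|=2: 3 collections, coeffs (), (1,1), (1,1)
    |P|=3: 4 collections, coeffs (1), (1), (1,1,1), (2)
    |P|=4: 1 collection, coeffs (1)
    |P|=5: 1 collection, coeffs ()


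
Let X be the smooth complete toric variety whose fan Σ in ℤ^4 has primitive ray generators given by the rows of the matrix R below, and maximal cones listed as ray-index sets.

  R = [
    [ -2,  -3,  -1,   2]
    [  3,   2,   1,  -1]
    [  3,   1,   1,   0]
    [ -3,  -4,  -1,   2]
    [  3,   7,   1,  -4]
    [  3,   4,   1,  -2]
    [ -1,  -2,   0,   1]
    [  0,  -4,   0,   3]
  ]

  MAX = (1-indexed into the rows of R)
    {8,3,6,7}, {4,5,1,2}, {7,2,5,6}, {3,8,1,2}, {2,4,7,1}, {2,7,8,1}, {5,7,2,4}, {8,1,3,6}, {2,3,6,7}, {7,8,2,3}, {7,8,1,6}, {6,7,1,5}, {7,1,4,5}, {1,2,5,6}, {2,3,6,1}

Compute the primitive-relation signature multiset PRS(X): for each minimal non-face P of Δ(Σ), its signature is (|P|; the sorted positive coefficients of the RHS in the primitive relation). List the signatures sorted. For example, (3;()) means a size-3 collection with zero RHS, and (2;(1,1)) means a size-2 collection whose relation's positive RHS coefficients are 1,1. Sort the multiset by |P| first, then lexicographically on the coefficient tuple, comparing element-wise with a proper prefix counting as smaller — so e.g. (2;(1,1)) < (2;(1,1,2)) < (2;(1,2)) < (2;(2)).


Δ(Σ) — 8 vertices, 9 min non-faces:

  • {4,6}:  v_{4} + v_{6} = 0  ⟹  sig = (2;())
  • {3,4}:  v_{3} + v_{4} = v_{1} + v_{2} + v_{7}  ⟹  sig = (2;(1,1,1))
  • {5,8}:  v_{5} + v_{8} = v_{1} + 2·v_{6} + v_{7}  ⟹  sig = (2;(1,1,2))
  • {4,8}:  v_{4} + v_{8} = 2·v_{1} + v_{2} + 2·v_{7}  ⟹  sig = (2;(1,2,2))
  • {3,5}:  v_{3} + v_{5} = 2·v_{6}  ⟹  sig = (2;(2))
  • {1,3,7}:  v_{1} + v_{3} + v_{7} = v_{8}  ⟹  sig = (3;(1))
  • {2,6,8}:  v_{2} + v_{6} + v_{8} = 2·v_{3}  ⟹  sig = (3;(2))
  • {1,2,5,7}:  v_{1} + v_{2} + v_{5} + v_{7} = v_{6}  ⟹  sig = (4;(1))
  • {1,2,6,7}:  v_{1} + v_{2} + v_{6} + v_{7} = v_{3}  ⟹  sig = (4;(1))

so the primitive-relation signature multiset is
[(2;()), (2;(1,1,1)), (2;(1,1,2)), (2;(1,2,2)), (2;(2)), (3;(1)), (3;(2)), (4;(1)), (4;(1))]


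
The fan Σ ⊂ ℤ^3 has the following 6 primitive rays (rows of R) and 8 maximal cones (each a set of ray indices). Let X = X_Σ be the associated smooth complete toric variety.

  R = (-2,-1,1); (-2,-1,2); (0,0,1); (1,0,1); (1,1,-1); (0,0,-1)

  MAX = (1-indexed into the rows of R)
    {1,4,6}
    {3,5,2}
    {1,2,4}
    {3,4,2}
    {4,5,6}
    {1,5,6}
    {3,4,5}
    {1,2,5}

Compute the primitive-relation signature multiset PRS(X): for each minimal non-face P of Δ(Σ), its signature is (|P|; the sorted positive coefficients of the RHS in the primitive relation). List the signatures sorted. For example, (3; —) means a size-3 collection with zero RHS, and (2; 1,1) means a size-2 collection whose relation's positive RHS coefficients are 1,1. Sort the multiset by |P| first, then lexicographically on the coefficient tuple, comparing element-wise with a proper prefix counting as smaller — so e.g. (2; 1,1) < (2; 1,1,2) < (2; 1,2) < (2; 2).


Primitive collections (5):

  P={3,6}:  v_{3} + v_{6} = 0  →  sig = (2; —)
  P={1,3}:  v_{1} + v_{3} = v_{2}  →  sig = (2; 1)
  P={2,6}:  v_{2} + v_{6} = v_{1}  →  sig = (2; 1)
  P={1,4,5}:  v_{1} + v_{4} + v_{5} = v_{3}  →  sig = (3; 1)
  P={2,4,5}:  v_{2} + v_{4} + v_{5} = 2·v_{3}  →  sig = (3; 2)

Hence PRS(X_Σ) =
{ (2; —),  (2; 1) ×2,  (3; 1),  (3; 2) }


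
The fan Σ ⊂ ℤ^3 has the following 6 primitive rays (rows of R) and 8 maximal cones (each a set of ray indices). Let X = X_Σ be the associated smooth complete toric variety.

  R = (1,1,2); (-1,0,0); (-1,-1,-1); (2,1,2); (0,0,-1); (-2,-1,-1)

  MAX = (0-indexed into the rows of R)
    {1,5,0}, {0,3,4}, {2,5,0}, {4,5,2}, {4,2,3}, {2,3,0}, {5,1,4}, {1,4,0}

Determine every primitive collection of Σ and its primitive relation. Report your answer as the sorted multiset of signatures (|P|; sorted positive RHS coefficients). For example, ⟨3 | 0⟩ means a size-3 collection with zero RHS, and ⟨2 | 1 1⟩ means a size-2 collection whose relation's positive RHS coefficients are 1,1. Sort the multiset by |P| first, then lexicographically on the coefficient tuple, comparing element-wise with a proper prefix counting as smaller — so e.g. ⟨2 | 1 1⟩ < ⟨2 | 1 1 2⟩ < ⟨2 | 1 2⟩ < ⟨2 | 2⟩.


Primitive collections (5):

  P = {1,2}:  v_{1} + v_{2} = v_{5}  ⇒ sig = ⟨2 | 1⟩
  P = {1,3}:  v_{1} + v_{3} = v_{0}  ⇒ sig = ⟨2 | 1⟩
  P = {3,5}:  v_{3} + v_{5} = v_{0} + v_{2}  ⇒ sig = ⟨2 | 1 1⟩
  P = {0,2,4}:  v_{0} + v_{2} + v_{4} = 0  ⇒ sig = ⟨3 | 0⟩
  P = {0,4,5}:  v_{0} + v_{4} + v_{5} = v_{1}  ⇒ sig = ⟨3 | 1⟩

Sorted signature multiset PRS(X):
    ⟨2 | 1⟩
    ⟨2 | 1⟩
    ⟨2 | 1 1⟩
    ⟨3 | 0⟩
    ⟨3 | 1⟩


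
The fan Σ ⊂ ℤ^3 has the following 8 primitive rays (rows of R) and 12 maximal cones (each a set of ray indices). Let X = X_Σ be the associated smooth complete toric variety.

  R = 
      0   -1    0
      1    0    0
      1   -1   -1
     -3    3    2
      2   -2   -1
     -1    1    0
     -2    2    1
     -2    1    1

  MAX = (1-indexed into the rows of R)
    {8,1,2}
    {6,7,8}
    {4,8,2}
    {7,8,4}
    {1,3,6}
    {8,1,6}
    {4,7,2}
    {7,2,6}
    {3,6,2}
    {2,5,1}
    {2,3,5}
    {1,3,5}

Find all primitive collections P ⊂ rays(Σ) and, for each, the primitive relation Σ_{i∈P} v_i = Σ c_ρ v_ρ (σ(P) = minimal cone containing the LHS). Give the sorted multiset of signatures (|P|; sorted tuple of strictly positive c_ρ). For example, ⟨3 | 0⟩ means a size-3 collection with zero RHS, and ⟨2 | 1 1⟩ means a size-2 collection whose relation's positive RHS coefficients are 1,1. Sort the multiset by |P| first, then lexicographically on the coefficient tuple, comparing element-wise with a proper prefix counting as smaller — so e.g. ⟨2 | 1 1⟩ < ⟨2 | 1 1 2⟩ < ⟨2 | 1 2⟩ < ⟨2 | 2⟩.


14 collections generate NE(X_Σ); each relation:

  P = {5,7}:  v_{5} + v_{7} = 0  so sig = ⟨2 | 0⟩
  P = {1,7}:  v_{1} + v_{7} = v_{8}  so sig = ⟨2 | 1⟩
  P = {3,4}:  v_{3} + v_{4} = v_{7}  so sig = ⟨2 | 1⟩
  P = {3,7}:  v_{3} + v_{7} = v_{6}  so sig = ⟨2 | 1⟩
  P = {5,6}:  v_{5} + v_{6} = v_{3}  so sig = ⟨2 | 1⟩
  P = {5,8}:  v_{5} + v_{8} = v_{1}  so sig = ⟨2 | 1⟩
  P = {3,8}:  v_{3} + v_{8} = v_{1} + v_{6}  so sig = ⟨2 | 1 1⟩
  P = {4,5}:  v_{4} + v_{5} = v_{2} + v_{8}  so sig = ⟨2 | 1 1⟩
  P = {1,4}:  v_{1} + v_{4} = v_{2} + 2·v_{8}  so sig = ⟨2 | 1 2⟩
  P = {4,6}:  v_{4} + v_{6} = 2·v_{7}  so sig = ⟨2 | 2⟩
  P = {1,2,6}:  v_{1} + v_{2} + v_{6} = 0  so sig = ⟨3 | 0⟩
  P = {1,2,3}:  v_{1} + v_{2} + v_{3} = v_{5}  so sig = ⟨3 | 1⟩
  P = {2,6,8}:  v_{2} + v_{6} + v_{8} = v_{7}  so sig = ⟨3 | 1⟩
  P = {2,7,8}:  v_{2} + v_{7} + v_{8} = v_{4}  so sig = ⟨3 | 1⟩

so the primitive-relation signature multiset is
{ ⟨2 | 0⟩,  ⟨2 | 1⟩ ×5,  ⟨2 | 1 1⟩ ×2,  ⟨2 | 1 2⟩,  ⟨2 | 2⟩,  ⟨3 | 0⟩,  ⟨3 | 1⟩ ×3 }


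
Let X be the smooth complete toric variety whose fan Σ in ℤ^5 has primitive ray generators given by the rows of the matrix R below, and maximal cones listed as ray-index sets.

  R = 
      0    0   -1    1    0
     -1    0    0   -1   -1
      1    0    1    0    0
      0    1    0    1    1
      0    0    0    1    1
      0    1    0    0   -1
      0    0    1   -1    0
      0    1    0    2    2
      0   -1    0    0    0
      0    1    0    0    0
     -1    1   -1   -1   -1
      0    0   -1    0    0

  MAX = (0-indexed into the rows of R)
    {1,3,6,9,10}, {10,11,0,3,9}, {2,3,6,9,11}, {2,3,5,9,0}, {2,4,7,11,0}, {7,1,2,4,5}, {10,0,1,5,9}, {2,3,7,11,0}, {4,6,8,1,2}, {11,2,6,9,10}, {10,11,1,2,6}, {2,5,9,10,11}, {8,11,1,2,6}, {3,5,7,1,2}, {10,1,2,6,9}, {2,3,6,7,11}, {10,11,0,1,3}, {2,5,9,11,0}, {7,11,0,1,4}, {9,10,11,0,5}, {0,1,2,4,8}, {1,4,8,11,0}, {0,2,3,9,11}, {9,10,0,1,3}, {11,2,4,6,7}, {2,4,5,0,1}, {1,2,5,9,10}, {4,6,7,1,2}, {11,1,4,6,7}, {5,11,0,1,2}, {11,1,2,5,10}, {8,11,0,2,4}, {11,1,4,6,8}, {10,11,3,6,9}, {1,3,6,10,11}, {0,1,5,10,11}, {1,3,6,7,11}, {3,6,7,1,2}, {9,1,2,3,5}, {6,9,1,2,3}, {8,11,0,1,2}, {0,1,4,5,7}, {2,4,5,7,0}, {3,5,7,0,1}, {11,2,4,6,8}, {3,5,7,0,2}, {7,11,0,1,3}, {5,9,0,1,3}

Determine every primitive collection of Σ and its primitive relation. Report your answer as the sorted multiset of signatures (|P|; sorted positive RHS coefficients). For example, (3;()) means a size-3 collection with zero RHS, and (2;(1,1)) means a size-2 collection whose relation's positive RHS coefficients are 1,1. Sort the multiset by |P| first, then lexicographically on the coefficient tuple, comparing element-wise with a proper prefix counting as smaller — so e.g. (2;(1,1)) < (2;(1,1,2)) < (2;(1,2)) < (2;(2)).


|primitive collections| = 25. Relations:

  P={0,6}:  v_{0} + v_{6} = 0  so sig = (2;())
  P={8,9}:  v_{8} + v_{9} = 0  so sig = (2;())
  P={3,4}:  v_{3} + v_{4} = v_{7}  so sig = (2;(1))
  P={3,8}:  v_{3} + v_{8} = v_{4}  so sig = (2;(1))
  P={4,9}:  v_{4} + v_{9} = v_{3}  so sig = (2;(1))
  P={8,10}:  v_{8} + v_{10} = v_{1} + v_{11}  so sig = (2;(1,1))
  P={4,10}:  v_{4} + v_{10} = v_{1} + v_{3} + v_{11}  so sig = (2;(1,1,1))
  P={5,6}:  v_{5} + v_{6} = v_{1} + v_{2} + v_{9}  so sig = (2;(1,1,1))
  P={5,8}:  v_{5} + v_{8} = v_{0} + v_{1} + v_{2}  so sig = (2;(1,1,1))
  P={7,10}:  v_{7} + v_{10} = v_{1} + 2·v_{3} + v_{11}  so sig = (2;(1,1,2))
  P={7,8}:  v_{7} + v_{8} = 2·v_{4}  so sig = (2;(2))
  P={7,9}:  v_{7} + v_{9} = 2·v_{3}  so sig = (2;(2))
  P={1,9,11}:  v_{1} + v_{9} + v_{11} = v_{10}  so sig = (3;(1))
  P={0,2,10}:  v_{0} + v_{2} + v_{10} = v_{5} + v_{11}  so sig = (3;(1,1))
  P={4,5,11}:  v_{4} + v_{5} + v_{11} = v_{0} + v_{9}  so sig = (3;(1,1))
  P={5,7,11}:  v_{5} + v_{7} + v_{11} = v_{0} + v_{3} + v_{9}  so sig = (3;(1,1,1))
  P={3,5,10}:  v_{3} + v_{5} + v_{10} = v_{0} + v_{1} + 3·v_{9}  so sig = (3;(1,1,3))
  P={3,5,11}:  v_{3} + v_{5} + v_{11} = v_{0} + 2·v_{9}  so sig = (3;(1,2))
  P={2,3,10}:  v_{2} + v_{3} + v_{10} = 2·v_{9}  so sig = (3;(2))
  P={1,2,4,11}:  v_{1} + v_{2} + v_{4} + v_{11} = 0  so sig = (4;())
  P={0,1,2,9}:  v_{0} + v_{1} + v_{2} + v_{9} = v_{5}  so sig = (4;(1))
  P={1,2,3,11}:  v_{1} + v_{2} + v_{3} + v_{11} = v_{9}  so sig = (4;(1))
  P={1,2,7,11}:  v_{1} + v_{2} + v_{7} + v_{11} = v_{3}  so sig = (4;(1))
  P={0,1,2,3}:  v_{0} + v_{1} + v_{2} + v_{3} = v_{4} + v_{5}  so sig = (4;(1,1))
  P={0,1,2,7}:  v_{0} + v_{1} + v_{2} + v_{7} = 2·v_{4} + v_{5}  so sig = (4;(1,2))

Sorted signature multiset PRS(X):
[(2;()), (2;()), (2;(1)), (2;(1)), (2;(1)), (2;(1,1)), (2;(1,1,1)), (2;(1,1,1)), (2;(1,1,1)), (2;(1,1,2)), (2;(2)), (2;(2)), (3;(1)), (3;(1,1)), (3;(1,1)), (3;(1,1,1)), (3;(1,1,3)), (3;(1,2)), (3;(2)), (4;()), (4;(1)), (4;(1)), (4;(1)), (4;(1,1)), (4;(1,2))]


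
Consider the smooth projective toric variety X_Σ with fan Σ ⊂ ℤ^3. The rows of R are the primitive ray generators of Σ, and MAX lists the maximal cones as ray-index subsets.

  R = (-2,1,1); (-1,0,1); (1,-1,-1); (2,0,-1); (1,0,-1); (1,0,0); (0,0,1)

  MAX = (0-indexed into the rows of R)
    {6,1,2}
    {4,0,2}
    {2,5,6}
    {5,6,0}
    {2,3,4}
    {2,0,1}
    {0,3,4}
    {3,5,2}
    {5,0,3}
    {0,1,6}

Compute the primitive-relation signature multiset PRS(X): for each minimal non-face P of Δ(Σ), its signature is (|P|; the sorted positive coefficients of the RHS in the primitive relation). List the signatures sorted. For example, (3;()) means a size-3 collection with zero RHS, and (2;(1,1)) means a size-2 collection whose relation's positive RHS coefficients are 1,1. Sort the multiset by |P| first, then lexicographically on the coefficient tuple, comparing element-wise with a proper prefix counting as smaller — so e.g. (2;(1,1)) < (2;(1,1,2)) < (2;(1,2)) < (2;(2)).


Minimal non-faces — 9 found among 7 rays, 10 max cones:

  P={1,4}:  v_{1} + v_{4} = 0 — sig = (2;())
  P={1,3}:  v_{1} + v_{3} = v_{5} — sig = (2;(1))
  P={1,5}:  v_{1} + v_{5} = v_{6} — sig = (2;(1))
  P={4,5}:  v_{4} + v_{5} = v_{3} — sig = (2;(1))
  P={4,6}:  v_{4} + v_{6} = v_{5} — sig = (2;(1))
  P={3,6}:  v_{3} + v_{6} = 2·v_{5} — sig = (2;(2))
  P={0,2,5}:  v_{0} + v_{2} + v_{5} = 0 — sig = (3;())
  P={0,2,3}:  v_{0} + v_{2} + v_{3} = v_{4} — sig = (3;(1))
  P={0,2,6}:  v_{0} + v_{2} + v_{6} = v_{1} — sig = (3;(1))

Hence PRS(X_Σ) =
    (2;())
    (2;(1))
    (2;(1))
    (2;(1))
    (2;(1))
    (2;(2))
    (3;())
    (3;(1))
    (3;(1))
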